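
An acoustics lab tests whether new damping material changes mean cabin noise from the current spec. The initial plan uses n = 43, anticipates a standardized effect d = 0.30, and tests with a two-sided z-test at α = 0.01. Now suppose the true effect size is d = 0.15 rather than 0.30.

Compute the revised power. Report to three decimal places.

With d = 0.15: δ = d·√n = 0.15 × √43 = 0.9836. Critical value z_{0.005} = 2.576.
Revised power = Φ(δ − 2.576) + Φ(−δ − 2.576) = Φ(-1.592) + Φ(-3.559) = 0.0557 + 0.0002 = 0.0559.

Power ≈ 0.056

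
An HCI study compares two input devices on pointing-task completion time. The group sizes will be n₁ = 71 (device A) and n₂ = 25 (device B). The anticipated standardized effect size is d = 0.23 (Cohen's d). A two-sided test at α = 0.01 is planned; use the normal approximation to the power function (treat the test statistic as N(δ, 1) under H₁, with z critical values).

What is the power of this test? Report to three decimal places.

Noncentrality parameter: δ = d / √(1/n₁ + 1/n₂) = 0.23 / √(1/71 + 1/25) = 0.9890
Two-sided α = 0.01 → critical value z_{0.005} = 2.576.
Power = Φ(δ − 2.576) + Φ(−δ − 2.576) = Φ(-1.587) + Φ(-3.565) = 0.0563 + 0.0002 = 0.0565.

Power ≈ 0.056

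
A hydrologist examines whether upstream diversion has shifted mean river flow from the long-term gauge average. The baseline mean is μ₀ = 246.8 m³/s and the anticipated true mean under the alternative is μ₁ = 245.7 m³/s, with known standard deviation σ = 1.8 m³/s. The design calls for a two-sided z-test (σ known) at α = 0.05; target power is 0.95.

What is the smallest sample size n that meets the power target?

n = 35

Standardized effect: d = |μ₁ − μ₀| / σ = |245.7 − 246.8| / 1.8 = 0.6111
Set Φ(δ − 1.960) = 0.95; then δ − 1.960 = Φ⁻¹(0.95) = 1.645, giving δ = 3.605.
(Ignoring the negligible lower-tail rejection probability gives the usual closed-form inversion.)
δ = d·√n ⇒ n = (δ/d)² = (3.605 / 0.6111)² = 34.80.
Rounding up, n = 35.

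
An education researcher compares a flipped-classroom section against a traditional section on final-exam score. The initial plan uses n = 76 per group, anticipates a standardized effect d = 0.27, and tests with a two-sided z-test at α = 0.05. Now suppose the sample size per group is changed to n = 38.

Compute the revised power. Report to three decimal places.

With n = 38 per group: δ = d·√(n/2) = 0.27 × √(38/2) = 1.1769. Critical value z_{0.025} = 1.960.
Revised power = Φ(δ − 1.960) + Φ(−δ − 1.960) = Φ(-0.783) + Φ(-3.137) = 0.2168 + 0.0009 = 0.2176.

Power ≈ 0.218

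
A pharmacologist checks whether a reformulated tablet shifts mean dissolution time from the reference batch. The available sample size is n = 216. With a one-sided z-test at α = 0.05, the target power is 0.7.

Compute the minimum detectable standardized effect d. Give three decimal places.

Need Φ(δ − 1.645) = 0.7, so δ = 1.645 + 0.524 = 2.169.
δ = d·√n ⇒ d = δ/√n = 2.169/√216 = 0.1476.

d ≈ 0.148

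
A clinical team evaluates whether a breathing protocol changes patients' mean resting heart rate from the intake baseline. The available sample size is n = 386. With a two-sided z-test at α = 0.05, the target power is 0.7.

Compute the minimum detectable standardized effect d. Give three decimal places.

Required noncentrality: δ = z_{0.025} + z_{0.30} = 1.960 + 0.524 = 2.484.
(Lower-tail contribution to power is negligible for δ > 0.)
δ = d·√n ⇒ d = δ/√n = 2.484/√386 = 0.1265.

d ≈ 0.126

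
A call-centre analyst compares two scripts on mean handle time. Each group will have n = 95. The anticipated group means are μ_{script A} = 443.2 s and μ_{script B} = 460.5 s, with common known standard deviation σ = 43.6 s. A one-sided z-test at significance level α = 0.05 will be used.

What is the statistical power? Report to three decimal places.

Power ≈ 0.862

Standardized effect: d = |μ_{script A} − μ_{script B}| / σ = |443.2 − 460.5| / 43.6 = 0.3968
Noncentrality parameter: δ = d·√(n/2) = 0.3968 × √(95/2) = 2.7347
Critical value for a one-sided test at α = 0.05: z_α = 1.645.
Power = P(Z > 1.645 − δ) = Φ(1.090) = 0.8621.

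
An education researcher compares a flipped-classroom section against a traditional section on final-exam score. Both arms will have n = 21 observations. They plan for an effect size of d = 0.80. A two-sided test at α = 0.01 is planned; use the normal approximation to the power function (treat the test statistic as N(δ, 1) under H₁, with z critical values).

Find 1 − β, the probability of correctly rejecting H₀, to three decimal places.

Noncentrality parameter: δ = d·√(n/2) = 0.80 × √(21/2) = 2.5923
Two-sided α = 0.01 → critical value z_{0.005} = 2.576.
Power = Φ(δ − 2.576) + Φ(−δ − 2.576) = Φ(0.016) + Φ(-5.168) = 0.5066 + 0.0000 = 0.5066.

Power ≈ 0.507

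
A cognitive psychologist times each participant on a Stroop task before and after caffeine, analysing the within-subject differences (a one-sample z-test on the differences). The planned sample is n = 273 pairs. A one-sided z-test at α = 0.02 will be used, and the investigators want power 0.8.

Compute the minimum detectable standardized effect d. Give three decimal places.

d ≈ 0.175

Need Φ(δ − 2.054) = 0.8, so δ = 2.054 + 0.842 = 2.895.
δ = d·√n ⇒ d = δ/√n = 2.895/√273 = 0.1752.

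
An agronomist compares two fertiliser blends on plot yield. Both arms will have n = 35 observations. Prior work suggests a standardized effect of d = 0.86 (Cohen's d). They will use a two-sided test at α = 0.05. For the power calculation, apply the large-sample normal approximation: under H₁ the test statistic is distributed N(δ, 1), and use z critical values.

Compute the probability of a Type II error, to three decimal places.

β ≈ 0.051

Noncentrality parameter: δ = d·√(n/2) = 0.86 × √(35/2) = 3.5976
Two-sided α = 0.05 → critical value z_{0.025} = 1.960.
Power = Φ(δ − 1.960) + Φ(−δ − 1.960) = Φ(1.638) + Φ(-5.558) = 0.9493 + 0.0000 = 0.9493.
Type II error: β = 1 − power = 1 − 0.9493 = 0.0507.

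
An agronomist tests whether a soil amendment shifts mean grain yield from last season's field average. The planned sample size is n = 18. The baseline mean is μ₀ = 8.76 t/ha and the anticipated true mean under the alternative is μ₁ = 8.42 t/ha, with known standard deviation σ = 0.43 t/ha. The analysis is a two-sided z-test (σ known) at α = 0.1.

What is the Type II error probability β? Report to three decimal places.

Standardized effect: d = |μ₁ − μ₀| / σ = |8.42 − 8.76| / 0.43 = 0.7907
Noncentrality parameter: δ = d·√n = 0.7907 × √18 = 3.3546
Two-sided α = 0.1 → critical value z_{0.05} = 1.645.
Power = Φ(δ − 1.645) + Φ(−δ − 1.645) = Φ(1.710) + Φ(-4.999) = 0.9563 + 0.0000 = 0.9563.
Type II error: β = 1 − power = 1 − 0.9563 = 0.0437.

β ≈ 0.044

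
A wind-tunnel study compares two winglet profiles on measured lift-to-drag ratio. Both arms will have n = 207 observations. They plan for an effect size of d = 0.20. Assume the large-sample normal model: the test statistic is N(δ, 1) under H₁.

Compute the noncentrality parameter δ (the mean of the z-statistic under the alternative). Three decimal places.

δ = d·√(n/2) = 0.20 × √(207/2) = 2.0347

δ ≈ 2.035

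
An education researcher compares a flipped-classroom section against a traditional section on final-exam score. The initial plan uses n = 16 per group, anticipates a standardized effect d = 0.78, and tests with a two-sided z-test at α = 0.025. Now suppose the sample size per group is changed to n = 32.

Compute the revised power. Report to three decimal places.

Power ≈ 0.810

With n = 32 per group: δ = d·√(n/2) = 0.78 × √(32/2) = 3.1200. Critical value z_{0.0125} = 2.241.
Revised power = Φ(δ − 2.241) + Φ(−δ − 2.241) = Φ(0.879) + Φ(-5.361) = 0.8102 + 0.0000 = 0.8102.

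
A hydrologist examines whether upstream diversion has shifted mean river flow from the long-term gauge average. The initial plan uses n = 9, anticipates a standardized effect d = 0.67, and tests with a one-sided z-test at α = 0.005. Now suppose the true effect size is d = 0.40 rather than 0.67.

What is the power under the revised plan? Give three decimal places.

Power ≈ 0.084

With d = 0.40: δ = d·√n = 0.40 × √9 = 1.2000. Critical value z_{0.005} = 2.576.
Revised power = Φ(δ − 2.576) = Φ(-1.376) = 0.0844.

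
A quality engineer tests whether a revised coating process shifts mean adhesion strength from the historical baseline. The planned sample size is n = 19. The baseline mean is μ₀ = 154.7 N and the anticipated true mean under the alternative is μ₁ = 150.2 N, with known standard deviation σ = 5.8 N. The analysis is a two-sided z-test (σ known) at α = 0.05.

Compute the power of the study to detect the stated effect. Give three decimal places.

Power ≈ 0.922

Standardized effect: d = |μ₁ − μ₀| / σ = |150.2 − 154.7| / 5.8 = 0.7759
Noncentrality parameter: δ = d·√n = 0.7759 × √19 = 3.3819
Two-sided α = 0.05 → critical value z_{0.025} = 1.960.
Power = Φ(δ − 1.960) + Φ(−δ − 1.960) = Φ(1.422) + Φ(-5.342) = 0.9225 + 0.0000 = 0.9225.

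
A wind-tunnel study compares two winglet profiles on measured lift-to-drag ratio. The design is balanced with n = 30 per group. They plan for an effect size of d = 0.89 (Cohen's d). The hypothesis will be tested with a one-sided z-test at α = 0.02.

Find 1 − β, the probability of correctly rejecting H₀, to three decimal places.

Noncentrality parameter: δ = d·√(n/2) = 0.89 × √(30/2) = 3.4470
Critical value for a one-sided test at α = 0.02: z_α = 2.054.
Power = Φ(δ − 2.054) = Φ(1.393) = 0.9182.

Power ≈ 0.918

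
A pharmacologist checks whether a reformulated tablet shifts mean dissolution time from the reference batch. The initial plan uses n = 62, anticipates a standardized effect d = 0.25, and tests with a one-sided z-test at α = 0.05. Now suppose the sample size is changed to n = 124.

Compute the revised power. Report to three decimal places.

Power ≈ 0.873

With n = 124: δ = d·√n = 0.25 × √124 = 2.7839. Critical value z_{0.05} = 1.645.
Revised power = P(Z > 1.645 − δ) = Φ(1.139) = 0.8727.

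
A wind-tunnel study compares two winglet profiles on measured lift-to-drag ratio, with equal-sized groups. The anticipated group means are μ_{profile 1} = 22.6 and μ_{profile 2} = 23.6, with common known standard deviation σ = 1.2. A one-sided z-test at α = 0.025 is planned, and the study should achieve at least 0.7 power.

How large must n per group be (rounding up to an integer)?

n = 18 per group

Standardized effect: d = |μ_{profile 1} − μ_{profile 2}| / σ = |22.6 − 23.6| / 1.2 = 0.8333
Set Φ(δ − 1.960) = 0.7; then δ − 1.960 = Φ⁻¹(0.7) = 0.524, giving δ = 2.484.
δ = d·√(n/2) ⇒ n = 2(δ/d)² = 2 × (2.484 / 0.8333)² = 17.78.
Round up to the next whole unit.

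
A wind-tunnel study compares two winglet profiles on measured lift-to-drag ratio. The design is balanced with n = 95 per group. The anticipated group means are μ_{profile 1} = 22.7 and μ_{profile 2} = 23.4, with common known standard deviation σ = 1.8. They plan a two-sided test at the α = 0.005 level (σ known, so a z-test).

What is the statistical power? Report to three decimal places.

Power ≈ 0.450

Standardized effect: d = |μ_{profile 1} − μ_{profile 2}| / σ = |22.7 − 23.4| / 1.8 = 0.3889
Noncentrality parameter: δ = d·√(n/2) = 0.3889 × √(95/2) = 2.6802
Critical value for a two-sided test at α = 0.005: z_{α/2} = 2.807.
Power = Φ(δ − 2.807) + Φ(−δ − 2.807) = Φ(-0.127) + Φ(-5.487) = 0.4495 + 0.0000 = 0.4495.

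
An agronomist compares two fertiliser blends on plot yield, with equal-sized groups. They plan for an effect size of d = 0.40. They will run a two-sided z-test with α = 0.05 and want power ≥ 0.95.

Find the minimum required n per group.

n = 163 per group

Set Φ(δ − 1.960) = 0.95; then δ − 1.960 = Φ⁻¹(0.95) = 1.645, giving δ = 3.605.
(The Φ(−δ − z_{α/2}) term is vanishingly small for δ > 0 and is dropped in the standard sample-size formula.)
δ = d·√(n/2) ⇒ n = 2(δ/d)² = 2 × (3.605 / 0.40)² = 162.43.
Rounding up, n = 163 per group.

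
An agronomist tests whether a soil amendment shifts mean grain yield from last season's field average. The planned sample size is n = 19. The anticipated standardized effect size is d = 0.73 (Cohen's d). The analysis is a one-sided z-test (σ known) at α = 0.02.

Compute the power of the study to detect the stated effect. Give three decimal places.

Power ≈ 0.870

Noncentrality parameter: δ = d·√n = 0.73 × √19 = 3.1820
Critical value for a one-sided test at α = 0.02: z_α = 2.054.
Power = Φ(δ − 2.054) = Φ(1.128) = 0.8704.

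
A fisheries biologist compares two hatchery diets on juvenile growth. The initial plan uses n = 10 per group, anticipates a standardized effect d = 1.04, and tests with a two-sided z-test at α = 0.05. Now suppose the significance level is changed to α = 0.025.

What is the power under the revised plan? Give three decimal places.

δ = d·√(n/2) = 1.04 × √(10/2) = 2.3255 (unchanged). New critical value: z_{0.0125} = 2.241.
Revised power = Φ(δ − 2.241) + Φ(−δ − 2.241) = Φ(0.084) + Φ(-4.567) = 0.5335 + 0.0000 = 0.5335.

Power ≈ 0.534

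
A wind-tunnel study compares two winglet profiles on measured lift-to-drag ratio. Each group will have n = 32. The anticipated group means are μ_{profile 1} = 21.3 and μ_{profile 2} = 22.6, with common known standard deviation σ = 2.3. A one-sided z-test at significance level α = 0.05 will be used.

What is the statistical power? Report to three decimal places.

Standardized effect: d = |μ_{profile 1} − μ_{profile 2}| / σ = |21.3 − 22.6| / 2.3 = 0.5652
Noncentrality parameter: δ = d·√(n/2) = 0.5652 × √(32/2) = 2.2609
One-sided α = 0.05 → critical value z_{0.05} = 1.645.
Power = Φ(δ − 1.645) = Φ(0.616) = 0.7311.

Power ≈ 0.731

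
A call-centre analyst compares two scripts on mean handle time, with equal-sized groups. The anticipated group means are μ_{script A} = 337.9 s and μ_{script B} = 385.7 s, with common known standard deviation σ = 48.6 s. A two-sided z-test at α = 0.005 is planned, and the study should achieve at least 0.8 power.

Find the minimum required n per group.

n = 28 per group

Standardized effect: d = |μ_{script A} − μ_{script B}| / σ = |337.9 − 385.7| / 48.6 = 0.9835
For power 0.8 need Φ(δ − z_{0.0025}) = 0.8, so δ = z_{0.0025} + z_{0.20} = 2.807 + 0.842 = 3.649.
(The Φ(−δ − z_{α/2}) term is vanishingly small for δ > 0 and is dropped in the standard sample-size formula.)
δ = d·√(n/2) ⇒ n = 2(δ/d)² = 2 × (3.649 / 0.9835)² = 27.52.
Rounding up, n = 28 per group.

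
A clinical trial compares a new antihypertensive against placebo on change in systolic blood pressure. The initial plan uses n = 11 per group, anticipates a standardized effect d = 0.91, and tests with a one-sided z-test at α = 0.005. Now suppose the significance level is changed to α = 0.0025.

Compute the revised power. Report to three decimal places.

δ = d·√(n/2) = 0.91 × √(11/2) = 2.1341 (unchanged). New critical value: z_{0.0025} = 2.807.
Revised power = P(Z > 2.807 − δ) = Φ(-0.673) = 0.2505.

Power ≈ 0.251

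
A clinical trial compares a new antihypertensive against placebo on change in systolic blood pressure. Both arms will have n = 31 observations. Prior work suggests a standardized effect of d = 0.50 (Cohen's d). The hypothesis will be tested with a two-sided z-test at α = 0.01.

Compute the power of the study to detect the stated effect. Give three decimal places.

Noncentrality parameter: δ = d·√(n/2) = 0.50 × √(31/2) = 1.9685
Two-sided α = 0.01 → critical value z_{0.005} = 2.576.
Power = Φ(δ − 2.576) + Φ(−δ − 2.576) = Φ(-0.607) + Φ(-4.544) = 0.2718 + 0.0000 = 0.2718.

Power ≈ 0.272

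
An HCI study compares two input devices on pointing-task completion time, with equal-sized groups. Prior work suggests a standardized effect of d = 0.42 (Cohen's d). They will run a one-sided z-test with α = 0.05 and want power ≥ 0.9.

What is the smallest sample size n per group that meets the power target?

n = 98 per group

For power 0.9 need Φ(δ − z_{0.05}) = 0.9, so δ = z_{0.05} + z_{0.10} = 1.645 + 1.282 = 2.926.
δ = d·√(n/2) ⇒ n = 2(δ/d)² = 2 × (2.926 / 0.42)² = 97.10.
Round up to the next whole unit.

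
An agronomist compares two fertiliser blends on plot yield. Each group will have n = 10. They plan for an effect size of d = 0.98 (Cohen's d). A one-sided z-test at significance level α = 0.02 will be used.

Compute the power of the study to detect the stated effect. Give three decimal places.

Power ≈ 0.555

Noncentrality parameter: δ = d·√(n/2) = 0.98 × √(10/2) = 2.1913
One-sided α = 0.02 → critical value z_{0.02} = 2.054.
Power = Φ(δ − 2.054) = Φ(0.138) = 0.5547.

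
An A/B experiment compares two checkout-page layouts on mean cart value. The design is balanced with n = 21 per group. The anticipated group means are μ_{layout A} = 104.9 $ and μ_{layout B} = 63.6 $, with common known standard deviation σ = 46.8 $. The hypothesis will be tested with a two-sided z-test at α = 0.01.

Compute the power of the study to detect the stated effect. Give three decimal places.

Standardized effect: d = |μ_{layout A} − μ_{layout B}| / σ = |104.9 − 63.6| / 46.8 = 0.8825
Noncentrality parameter: δ = d·√(n/2) = 0.8825 × √(21/2) = 2.8596
Critical value for a two-sided test at α = 0.01: z_{α/2} = 2.576.
Power = Φ(δ − 2.576) + Φ(−δ − 2.576) = Φ(0.284) + Φ(-5.435) = 0.6117 + 0.0000 = 0.6117.

Power ≈ 0.612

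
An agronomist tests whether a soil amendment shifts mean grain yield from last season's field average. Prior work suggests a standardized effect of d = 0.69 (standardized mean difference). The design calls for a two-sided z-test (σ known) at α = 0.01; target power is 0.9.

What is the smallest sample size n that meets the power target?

Set Φ(δ − 2.576) = 0.9; then δ − 2.576 = Φ⁻¹(0.9) = 1.282, giving δ = 3.857.
(Ignoring the negligible lower-tail rejection probability gives the usual closed-form inversion.)
δ = d·√n ⇒ n = (δ/d)² = (3.857 / 0.69)² = 31.25.
Round up to the next whole unit.

n = 32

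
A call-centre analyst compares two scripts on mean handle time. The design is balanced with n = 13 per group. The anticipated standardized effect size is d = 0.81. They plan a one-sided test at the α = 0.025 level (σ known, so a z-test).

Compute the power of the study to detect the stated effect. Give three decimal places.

Noncentrality parameter: δ = d·√(n/2) = 0.81 × √(13/2) = 2.0651
Critical value for a one-sided test at α = 0.025: z_α = 1.960.
Power = Φ(δ − 1.960) = Φ(0.105) = 0.5419.

Power ≈ 0.542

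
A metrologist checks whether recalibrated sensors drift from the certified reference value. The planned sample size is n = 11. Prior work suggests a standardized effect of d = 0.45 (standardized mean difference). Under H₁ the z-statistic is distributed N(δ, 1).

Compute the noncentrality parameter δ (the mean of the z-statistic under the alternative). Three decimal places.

δ = d·√n = 0.45 × √11 = 1.4925

δ ≈ 1.492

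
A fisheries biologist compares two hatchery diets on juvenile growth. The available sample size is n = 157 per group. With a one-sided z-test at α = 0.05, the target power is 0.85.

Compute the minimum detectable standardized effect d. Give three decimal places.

Need Φ(δ − 1.645) = 0.85, so δ = 1.645 + 1.036 = 2.681.
δ = d·√(n/2) ⇒ d = δ/√(n/2) = 2.681/√(157/2) = 0.3026.

d ≈ 0.303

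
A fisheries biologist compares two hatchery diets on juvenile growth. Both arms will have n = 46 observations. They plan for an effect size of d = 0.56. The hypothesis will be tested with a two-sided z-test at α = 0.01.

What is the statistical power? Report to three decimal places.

Power ≈ 0.544

Noncentrality parameter: δ = d·√(n/2) = 0.56 × √(46/2) = 2.6857
Critical value for a two-sided test at α = 0.01: z_{α/2} = 2.576.
Power = Φ(δ − 2.576) + Φ(−δ − 2.576) = Φ(0.110) + Φ(-5.261) = 0.5437 + 0.0000 = 0.5437.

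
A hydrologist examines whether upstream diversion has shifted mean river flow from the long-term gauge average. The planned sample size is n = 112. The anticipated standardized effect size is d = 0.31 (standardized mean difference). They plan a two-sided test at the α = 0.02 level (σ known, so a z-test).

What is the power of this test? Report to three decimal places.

Power ≈ 0.830

Noncentrality parameter: δ = d·√n = 0.31 × √112 = 3.2807
Critical value for a two-sided test at α = 0.02: z_{α/2} = 2.326.
Power = Φ(δ − 2.326) + Φ(−δ − 2.326) = Φ(0.954) + Φ(-5.607) = 0.8301 + 0.0000 = 0.8301.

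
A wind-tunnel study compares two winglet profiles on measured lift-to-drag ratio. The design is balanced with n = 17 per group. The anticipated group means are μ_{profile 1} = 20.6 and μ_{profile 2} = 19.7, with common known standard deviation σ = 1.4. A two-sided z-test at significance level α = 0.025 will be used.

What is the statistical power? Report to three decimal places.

Standardized effect: d = |μ_{profile 1} − μ_{profile 2}| / σ = |20.6 − 19.7| / 1.4 = 0.6429
Noncentrality parameter: δ = d·√(n/2) = 0.6429 × √(17/2) = 1.8742
Critical value for a two-sided test at α = 0.025: z_{α/2} = 2.241.
Power = Φ(δ − 2.241) + Φ(−δ − 2.241) = Φ(-0.367) + Φ(-4.116) = 0.3567 + 0.0000 = 0.3568.

Power ≈ 0.357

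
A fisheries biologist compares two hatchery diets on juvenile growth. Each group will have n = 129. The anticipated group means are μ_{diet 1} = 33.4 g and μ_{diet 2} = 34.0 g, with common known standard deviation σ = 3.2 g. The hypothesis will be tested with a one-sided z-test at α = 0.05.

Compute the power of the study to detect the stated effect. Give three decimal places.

Standardized effect: d = |μ_{diet 1} − μ_{diet 2}| / σ = |33.4 − 34.0| / 3.2 = 0.1875
Noncentrality parameter: δ = d·√(n/2) = 0.1875 × √(129/2) = 1.5058
Critical value for a one-sided test at α = 0.05: z_α = 1.645.
Power = Φ(δ − 1.645) = Φ(-0.139) = 0.4447.

Power ≈ 0.445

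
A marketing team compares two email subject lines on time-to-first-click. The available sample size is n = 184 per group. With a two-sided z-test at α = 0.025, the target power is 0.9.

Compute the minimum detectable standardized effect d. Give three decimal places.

Required noncentrality: δ = z_{0.0125} + z_{0.10} = 2.241 + 1.282 = 3.523.
(The second rejection-region term Φ(−δ − z_{α/2}) is negligible and dropped.)
δ = d·√(n/2) ⇒ d = δ/√(n/2) = 3.523/√(184/2) = 0.3673.

d ≈ 0.367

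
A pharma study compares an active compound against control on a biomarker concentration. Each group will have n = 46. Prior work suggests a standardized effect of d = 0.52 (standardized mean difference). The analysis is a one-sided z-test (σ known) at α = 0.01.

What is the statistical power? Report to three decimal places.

Noncentrality parameter: δ = d·√(n/2) = 0.52 × √(46/2) = 2.4938
Critical value for a one-sided test at α = 0.01: z_α = 2.326.
Power = Φ(δ − 2.326) = Φ(0.167) = 0.5665.

Power ≈ 0.567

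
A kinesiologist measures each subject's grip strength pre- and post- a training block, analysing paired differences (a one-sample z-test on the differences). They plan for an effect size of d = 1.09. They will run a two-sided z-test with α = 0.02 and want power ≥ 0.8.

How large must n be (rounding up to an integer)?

For power 0.8 need Φ(δ − z_{0.01}) = 0.8, so δ = z_{0.01} + z_{0.20} = 2.326 + 0.842 = 3.168.
(For δ > 0 the lower-tail rejection region contributes negligibly to power, so the one-term inversion is standard.)
δ = d·√n ⇒ n = (δ/d)² = (3.168 / 1.09)² = 8.45.
Round up to the next whole unit.

n = 9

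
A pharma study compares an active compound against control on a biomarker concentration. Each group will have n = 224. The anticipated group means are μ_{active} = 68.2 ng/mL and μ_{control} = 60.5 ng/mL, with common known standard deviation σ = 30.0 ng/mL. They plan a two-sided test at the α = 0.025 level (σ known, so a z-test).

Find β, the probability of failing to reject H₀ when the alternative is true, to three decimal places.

Standardized effect: d = |μ_{active} − μ_{control}| / σ = |68.2 − 60.5| / 30.0 = 0.2567
Noncentrality parameter: δ = d·√(n/2) = 0.2567 × √(224/2) = 2.7163
Critical value for a two-sided test at α = 0.025: z_{α/2} = 2.241.
Power = Φ(δ − 2.241) + Φ(−δ − 2.241) = Φ(0.475) + Φ(-4.958) = 0.6826 + 0.0000 = 0.6826.
Type II error: β = 1 − power = 1 − 0.6826 = 0.3174.

β ≈ 0.317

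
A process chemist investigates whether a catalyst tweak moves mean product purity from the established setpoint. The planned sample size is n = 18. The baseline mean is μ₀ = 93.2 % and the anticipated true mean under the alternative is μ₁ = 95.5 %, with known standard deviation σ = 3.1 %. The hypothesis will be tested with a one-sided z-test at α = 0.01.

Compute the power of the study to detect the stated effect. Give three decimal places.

Power ≈ 0.794

Standardized effect: d = |μ₁ − μ₀| / σ = |95.5 − 93.2| / 3.1 = 0.7419
Noncentrality parameter: δ = d·√n = 0.7419 × √18 = 3.1478
Critical value for a one-sided test at α = 0.01: z_α = 2.326.
Power = P(Z > 2.326 − δ) = Φ(0.821) = 0.7943.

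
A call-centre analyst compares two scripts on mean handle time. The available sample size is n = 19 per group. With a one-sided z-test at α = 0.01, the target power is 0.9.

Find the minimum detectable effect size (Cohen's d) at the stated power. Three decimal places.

Need Φ(δ − 2.326) = 0.9, so δ = 2.326 + 1.282 = 3.608.
δ = d·√(n/2) ⇒ d = δ/√(n/2) = 3.608/√(19/2) = 1.1706.

d ≈ 1.171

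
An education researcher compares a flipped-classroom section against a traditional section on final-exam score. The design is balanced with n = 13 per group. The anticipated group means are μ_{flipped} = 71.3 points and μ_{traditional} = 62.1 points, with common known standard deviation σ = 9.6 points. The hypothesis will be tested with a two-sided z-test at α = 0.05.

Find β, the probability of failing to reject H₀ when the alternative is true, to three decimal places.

β ≈ 0.314

Standardized effect: d = |μ_{flipped} − μ_{traditional}| / σ = |71.3 − 62.1| / 9.6 = 0.9583
Noncentrality parameter: δ = d·√(n/2) = 0.9583 × √(13/2) = 2.4433
Critical value for a two-sided test at α = 0.05: z_{α/2} = 1.960.
Power = Φ(δ − 1.960) + Φ(−δ − 1.960) = Φ(0.483) + Φ(-4.403) = 0.6856 + 0.0000 = 0.6856.
Type II error: β = 1 − power = 1 − 0.6856 = 0.3144.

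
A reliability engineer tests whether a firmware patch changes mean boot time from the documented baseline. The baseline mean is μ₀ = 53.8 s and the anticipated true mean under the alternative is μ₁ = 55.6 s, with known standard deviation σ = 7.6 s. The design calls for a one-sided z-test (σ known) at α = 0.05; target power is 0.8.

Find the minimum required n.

Standardized effect: d = |μ₁ − μ₀| / σ = |55.6 − 53.8| / 7.6 = 0.2368
Set Φ(δ − 1.645) = 0.8; then δ − 1.645 = Φ⁻¹(0.8) = 0.842, giving δ = 2.486.
δ = d·√n ⇒ n = (δ/d)² = (2.486 / 0.2368)² = 110.22.
Round up to the next whole unit.

n = 111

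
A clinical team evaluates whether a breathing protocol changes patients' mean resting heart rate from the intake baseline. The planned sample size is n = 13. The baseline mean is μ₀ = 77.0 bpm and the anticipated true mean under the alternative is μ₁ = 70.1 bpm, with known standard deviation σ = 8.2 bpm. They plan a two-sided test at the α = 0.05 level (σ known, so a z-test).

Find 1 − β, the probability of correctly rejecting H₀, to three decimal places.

Power ≈ 0.859

Standardized effect: d = |μ₁ − μ₀| / σ = |70.1 − 77.0| / 8.2 = 0.8415
Noncentrality parameter: δ = d·√n = 0.8415 × √13 = 3.0339
Two-sided α = 0.05 → critical value z_{0.025} = 1.960.
Power = Φ(δ − 1.960) + Φ(−δ − 1.960) = Φ(1.074) + Φ(-4.994) = 0.8586 + 0.0000 = 0.8586.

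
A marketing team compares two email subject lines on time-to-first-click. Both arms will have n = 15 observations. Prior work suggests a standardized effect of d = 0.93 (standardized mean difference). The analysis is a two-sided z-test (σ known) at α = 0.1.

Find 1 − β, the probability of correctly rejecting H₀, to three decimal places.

Power ≈ 0.817

Noncentrality parameter: δ = d·√(n/2) = 0.93 × √(15/2) = 2.5469
Two-sided α = 0.1 → critical value z_{0.05} = 1.645.
Power = Φ(δ − 1.645) + Φ(−δ − 1.645) = Φ(0.902) + Φ(-4.192) = 0.8165 + 0.0000 = 0.8165.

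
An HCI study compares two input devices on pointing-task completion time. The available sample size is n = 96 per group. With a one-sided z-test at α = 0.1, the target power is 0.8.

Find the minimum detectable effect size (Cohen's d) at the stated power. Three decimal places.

d ≈ 0.306

Need Φ(δ − 1.282) = 0.8, so δ = 1.282 + 0.842 = 2.123.
δ = d·√(n/2) ⇒ d = δ/√(n/2) = 2.123/√(96/2) = 0.3065.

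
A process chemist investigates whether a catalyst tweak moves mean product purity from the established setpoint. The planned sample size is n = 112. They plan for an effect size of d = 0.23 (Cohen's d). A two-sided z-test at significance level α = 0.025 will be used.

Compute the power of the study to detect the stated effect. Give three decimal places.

Noncentrality parameter: δ = d·√n = 0.23 × √112 = 2.4341
Two-sided α = 0.025 → critical value z_{0.0125} = 2.241.
Power = Φ(δ − 2.241) + Φ(−δ − 2.241) = Φ(0.193) + Φ(-4.675) = 0.5764 + 0.0000 = 0.5764.

Power ≈ 0.576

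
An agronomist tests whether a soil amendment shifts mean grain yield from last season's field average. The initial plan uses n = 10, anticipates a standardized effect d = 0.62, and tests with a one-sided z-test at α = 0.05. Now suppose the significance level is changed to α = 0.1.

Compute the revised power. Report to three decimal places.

δ = d·√n = 0.62 × √10 = 1.9606 (unchanged). New critical value: z_{0.1} = 1.282.
Revised power = P(Z > 1.282 − δ) = Φ(0.679) = 0.7515.

Power ≈ 0.751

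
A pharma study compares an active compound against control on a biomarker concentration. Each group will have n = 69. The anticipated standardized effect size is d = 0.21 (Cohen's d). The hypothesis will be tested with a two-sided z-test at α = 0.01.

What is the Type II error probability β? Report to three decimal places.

Noncentrality parameter: δ = d·√(n/2) = 0.21 × √(69/2) = 1.2335
Two-sided α = 0.01 → critical value z_{0.005} = 2.576.
Power = Φ(δ − 2.576) + Φ(−δ − 2.576) = Φ(-1.342) + Φ(-3.809) = 0.0897 + 0.0001 = 0.0898.
Type II error: β = 1 − power = 1 − 0.0898 = 0.9102.

β ≈ 0.910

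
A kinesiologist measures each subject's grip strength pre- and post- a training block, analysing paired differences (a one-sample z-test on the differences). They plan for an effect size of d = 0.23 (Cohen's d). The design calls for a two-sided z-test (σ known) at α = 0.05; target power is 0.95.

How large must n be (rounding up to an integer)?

n = 246

Set Φ(δ − 1.960) = 0.95; then δ − 1.960 = Φ⁻¹(0.95) = 1.645, giving δ = 3.605.
(For δ > 0 the lower-tail rejection region contributes negligibly to power, so the one-term inversion is standard.)
δ = d·√n ⇒ n = (δ/d)² = (3.605 / 0.23)² = 245.65.
Rounding up, n = 246.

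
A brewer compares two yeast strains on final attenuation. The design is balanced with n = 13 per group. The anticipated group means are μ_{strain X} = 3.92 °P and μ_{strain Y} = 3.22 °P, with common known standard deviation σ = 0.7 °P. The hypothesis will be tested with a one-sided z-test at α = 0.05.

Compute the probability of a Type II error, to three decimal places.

Standardized effect: d = |μ_{strain X} − μ_{strain Y}| / σ = |3.92 − 3.22| / 0.7 = 1.0000
Noncentrality parameter: δ = d·√(n/2) = 1.0000 × √(13/2) = 2.5495
Critical value for a one-sided test at α = 0.05: z_α = 1.645.
Power = Φ(δ − 1.645) = Φ(0.905) = 0.8172.
Type II error: β = 1 − power = 1 − 0.8172 = 0.1828.

β ≈ 0.183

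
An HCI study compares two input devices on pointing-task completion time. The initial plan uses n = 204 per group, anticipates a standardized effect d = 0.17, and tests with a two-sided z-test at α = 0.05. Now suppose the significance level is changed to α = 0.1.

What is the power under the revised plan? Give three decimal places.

Power ≈ 0.529

δ = d·√(n/2) = 0.17 × √(204/2) = 1.7169 (unchanged). New critical value: z_{0.05} = 1.645.
Revised power = Φ(δ − 1.645) + Φ(−δ − 1.645) = Φ(0.072) + Φ(-3.362) = 0.5287 + 0.0004 = 0.5291.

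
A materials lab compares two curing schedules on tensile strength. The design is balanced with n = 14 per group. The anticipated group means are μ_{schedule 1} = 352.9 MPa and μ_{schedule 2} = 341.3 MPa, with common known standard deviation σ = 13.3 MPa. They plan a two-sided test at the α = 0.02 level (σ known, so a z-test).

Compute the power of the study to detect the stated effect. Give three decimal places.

Power ≈ 0.493

Standardized effect: d = |μ_{schedule 1} − μ_{schedule 2}| / σ = |352.9 − 341.3| / 13.3 = 0.8722
Noncentrality parameter: δ = d·√(n/2) = 0.8722 × √(14/2) = 2.3076
Critical value for a two-sided test at α = 0.02: z_{α/2} = 2.326.
Power = Φ(δ − 2.326) + Φ(−δ − 2.326) = Φ(-0.019) + Φ(-4.634) = 0.4925 + 0.0000 = 0.4925.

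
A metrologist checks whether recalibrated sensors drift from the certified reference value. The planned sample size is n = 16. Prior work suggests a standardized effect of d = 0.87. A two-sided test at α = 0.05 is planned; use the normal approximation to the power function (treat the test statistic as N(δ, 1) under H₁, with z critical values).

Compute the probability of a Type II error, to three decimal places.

β ≈ 0.064

Noncentrality parameter: δ = d·√n = 0.87 × √16 = 3.4800
Critical value for a two-sided test at α = 0.05: z_{α/2} = 1.960.
Power = Φ(δ − 1.960) + Φ(−δ − 1.960) = Φ(1.520) + Φ(-5.440) = 0.9357 + 0.0000 = 0.9357.
Type II error: β = 1 − power = 1 − 0.9357 = 0.0643.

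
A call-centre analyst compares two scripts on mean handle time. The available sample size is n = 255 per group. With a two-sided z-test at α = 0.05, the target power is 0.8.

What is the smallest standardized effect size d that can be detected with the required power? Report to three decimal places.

Need Φ(δ − 1.960) = 0.8, so δ = 1.960 + 0.842 = 2.802.
(Lower-tail contribution to power is negligible for δ > 0.)
δ = d·√(n/2) ⇒ d = δ/√(n/2) = 2.802/√(255/2) = 0.2481.

d ≈ 0.248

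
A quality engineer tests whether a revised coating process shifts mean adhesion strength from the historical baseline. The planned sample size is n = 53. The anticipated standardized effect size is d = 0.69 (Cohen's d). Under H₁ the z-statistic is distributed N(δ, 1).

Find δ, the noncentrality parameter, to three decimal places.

δ ≈ 5.023

δ = d·√n = 0.69 × √53 = 5.0233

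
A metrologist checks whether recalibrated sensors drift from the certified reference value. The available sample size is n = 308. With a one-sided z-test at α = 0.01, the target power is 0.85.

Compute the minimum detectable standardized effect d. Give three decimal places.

Required noncentrality: δ = z_{0.01} + z_{0.15} = 2.326 + 1.036 = 3.363.
δ = d·√n ⇒ d = δ/√n = 3.363/√308 = 0.1916.

d ≈ 0.192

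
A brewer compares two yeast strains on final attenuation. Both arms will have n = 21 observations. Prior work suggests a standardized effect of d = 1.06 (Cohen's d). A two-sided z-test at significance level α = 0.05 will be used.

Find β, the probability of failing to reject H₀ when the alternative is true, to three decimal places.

Noncentrality parameter: δ = d·√(n/2) = 1.06 × √(21/2) = 3.4348
Critical value for a two-sided test at α = 0.05: z_{α/2} = 1.960.
Power = Φ(δ − 1.960) + Φ(−δ − 1.960) = Φ(1.475) + Φ(-5.395) = 0.9299 + 0.0000 = 0.9299.
Type II error: β = 1 − power = 1 − 0.9299 = 0.0701.

β ≈ 0.070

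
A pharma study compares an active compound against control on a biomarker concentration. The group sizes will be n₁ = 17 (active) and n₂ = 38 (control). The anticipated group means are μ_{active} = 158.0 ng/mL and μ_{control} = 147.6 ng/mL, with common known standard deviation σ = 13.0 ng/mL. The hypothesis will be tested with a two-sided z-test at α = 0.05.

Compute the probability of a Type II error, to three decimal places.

β ≈ 0.217

Standardized effect: d = |μ_{active} − μ_{control}| / σ = |158.0 − 147.6| / 13.0 = 0.8000
Noncentrality parameter: δ = d / √(1/n₁ + 1/n₂) = 0.8000 / √(1/17 + 1/38) = 2.7417
Critical value for a two-sided test at α = 0.05: z_{α/2} = 1.960.
Power = Φ(δ − 1.960) + Φ(−δ − 1.960) = Φ(0.782) + Φ(-4.702) = 0.7828 + 0.0000 = 0.7828.
Type II error: β = 1 − power = 1 − 0.7828 = 0.2172.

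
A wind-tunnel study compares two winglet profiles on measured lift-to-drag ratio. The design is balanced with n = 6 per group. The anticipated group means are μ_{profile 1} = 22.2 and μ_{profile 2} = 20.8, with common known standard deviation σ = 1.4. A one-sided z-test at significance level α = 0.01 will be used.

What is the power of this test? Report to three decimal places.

Standardized effect: d = |μ_{profile 1} − μ_{profile 2}| / σ = |22.2 − 20.8| / 1.4 = 1.0000
Noncentrality parameter: δ = d·√(n/2) = 1.0000 × √(6/2) = 1.7321
Critical value for a one-sided test at α = 0.01: z_α = 2.326.
Power = Φ(δ − 2.326) = Φ(-0.594) = 0.2762.

Power ≈ 0.276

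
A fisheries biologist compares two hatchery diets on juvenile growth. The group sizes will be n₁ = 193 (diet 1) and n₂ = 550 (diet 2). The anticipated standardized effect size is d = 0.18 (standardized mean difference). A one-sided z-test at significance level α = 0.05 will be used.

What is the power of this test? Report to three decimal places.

Power ≈ 0.694

Noncentrality parameter: δ = d / √(1/n₁ + 1/n₂) = 0.18 / √(1/193 + 1/550) = 2.1515
One-sided α = 0.05 → critical value z_{0.05} = 1.645.
Power = P(Z > 1.645 − δ) = Φ(0.507) = 0.6938.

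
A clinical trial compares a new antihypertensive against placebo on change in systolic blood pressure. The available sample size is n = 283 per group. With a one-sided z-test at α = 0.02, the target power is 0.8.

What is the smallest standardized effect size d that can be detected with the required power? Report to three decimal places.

Required noncentrality: δ = z_{0.02} + z_{0.20} = 2.054 + 0.842 = 2.895.
δ = d·√(n/2) ⇒ d = δ/√(n/2) = 2.895/√(283/2) = 0.2434.

d ≈ 0.243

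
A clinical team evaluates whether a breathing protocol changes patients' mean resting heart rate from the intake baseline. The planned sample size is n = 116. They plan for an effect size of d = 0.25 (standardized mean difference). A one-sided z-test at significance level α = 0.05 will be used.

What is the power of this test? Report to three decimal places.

Power ≈ 0.853

Noncentrality parameter: δ = d·√n = 0.25 × √116 = 2.6926
Critical value for a one-sided test at α = 0.05: z_α = 1.645.
Power = Φ(δ − 1.645) = Φ(1.048) = 0.8526.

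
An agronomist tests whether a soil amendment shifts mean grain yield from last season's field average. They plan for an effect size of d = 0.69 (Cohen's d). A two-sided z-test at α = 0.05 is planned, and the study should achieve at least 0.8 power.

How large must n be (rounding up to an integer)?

n = 17

For power 0.8 need Φ(δ − z_{0.025}) = 0.8, so δ = z_{0.025} + z_{0.20} = 1.960 + 0.842 = 2.802.
(The Φ(−δ − z_{α/2}) term is vanishingly small for δ > 0 and is dropped in the standard sample-size formula.)
δ = d·√n ⇒ n = (δ/d)² = (2.802 / 0.69)² = 16.49.
Rounding up, n = 17.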